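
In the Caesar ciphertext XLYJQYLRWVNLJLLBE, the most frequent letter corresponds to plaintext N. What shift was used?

24

The most frequent ciphertext letter is L (appears 5 times).
L is position 11; N is position 13.
Shift = -2≡24.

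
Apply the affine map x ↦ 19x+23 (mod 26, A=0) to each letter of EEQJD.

VVPMC

E(4): 19·4+23=99≡21 → V
E(4): 19·4+23=99≡21 → V
Q(16): 19·16+23=327≡15 → P
J(9): 19·9+23=194≡12 → M
D(3): 19·3+23=80≡2 → C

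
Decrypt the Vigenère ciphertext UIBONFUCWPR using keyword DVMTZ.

Repeat the key across the ciphertext: DVMTZDVMTZD
U(20)−D(3): 17 → R
I(8)−V(21): -13≡13 → N
B(1)−M(12): -11≡15 → P
O(14)−T(19): -5≡21 → V
N(13)−Z(25): -12≡14 → O
F(5)−D(3): 2 → C
U(20)−V(21): -1≡25 → Z
C(2)−M(12): -10≡16 → Q
W(22)−T(19): 3 → D
P(15)−Z(25): -10≡16 → Q
R(17)−D(3): 14 → O

RNPVOCZQDQO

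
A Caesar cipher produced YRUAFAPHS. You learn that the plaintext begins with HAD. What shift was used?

From the crib: Y(24)−H(7)=17, so the shift is 17.

17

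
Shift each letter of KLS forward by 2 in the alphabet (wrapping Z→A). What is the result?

MNU

K(10): 10+2=12 → M
L(11): 11+2=13 → N
S(18): 18+2=20 → U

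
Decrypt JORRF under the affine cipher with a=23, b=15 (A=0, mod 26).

CJIIM

The inverse of 23 mod 26 is 17, since 23·17=391≡1. Apply D(y)=17·(y−15) mod 26:
J(9): 17·(9−15)=-102≡2 → C
O(14): 17·(14−15)=-17≡9 → J
R(17): 17·(17−15)=34≡8 → I
R(17): 17·(17−15)=34≡8 → I
F(5): 17·(5−15)=-170≡12 → M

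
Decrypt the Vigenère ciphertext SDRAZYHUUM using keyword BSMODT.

RLFMWFGCIY

Repeat the key across the ciphertext: BSMODTBSMO
S(18)−B(1): 17 → R
D(3)−S(18): -15≡11 → L
R(17)−M(12): 5 → F
A(0)−O(14): -14≡12 → M
Z(25)−D(3): 22 → W
Y(24)−T(19): 5 → F
H(7)−B(1): 6 → G
U(20)−S(18): 2 → C
U(20)−M(12): 8 → I
M(12)−O(14): -2≡24 → Y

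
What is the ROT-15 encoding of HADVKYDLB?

H(7): 7+15=22 → W
A(0): 0+15=15 → P
D(3): 3+15=18 → S
V(21): 21+15=36≡10 → K
K(10): 10+15=25 → Z
Y(24): 24+15=39≡13 → N
D(3): 3+15=18 → S
L(11): 11+15=26≡0 → A
B(1): 1+15=16 → Q

WPSKZNSAQ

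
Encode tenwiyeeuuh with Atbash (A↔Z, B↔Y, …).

t(19) → g(6)
e(4) → v(21)
n(13) → m(12)
w(22) → d(3)
i(8) → r(17)
y(24) → b(1)
e(4) → v(21)
e(4) → v(21)
u(20) → f(5)
u(20) → f(5)
h(7) → s(18)

gvmdrbvvffs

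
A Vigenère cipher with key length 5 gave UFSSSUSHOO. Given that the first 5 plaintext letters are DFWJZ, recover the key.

RAWJT

Subtract each crib letter from the matching ciphertext letter (mod 26):
U(20)−D(3)=17 → R
F(5)−F(5)=0 → A
S(18)−W(22)=-4≡22 → W
S(18)−J(9)=9 → J
S(18)−Z(25)=-7≡19 → T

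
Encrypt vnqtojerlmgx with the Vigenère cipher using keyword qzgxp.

Repeat the key across the message: qzgxpqzgxpqz
v(21)+q(16): 37≡11 → l
n(13)+z(25): 38≡12 → m
q(16)+g(6): 22 → w
t(19)+x(23): 42≡16 → q
o(14)+p(15): 29≡3 → d
j(9)+q(16): 25 → z
e(4)+z(25): 29≡3 → d
r(17)+g(6): 23 → x
l(11)+x(23): 34≡8 → i
m(12)+p(15): 27≡1 → b
g(6)+q(16): 22 → w
x(23)+z(25): 48≡22 → w

lmwqdzdxibww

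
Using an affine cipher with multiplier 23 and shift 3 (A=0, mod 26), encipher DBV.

UAS

D(3): 23·3+3=72≡20 → U
B(1): 23·1+3=26≡0 → A
V(21): 23·21+3=486≡18 → S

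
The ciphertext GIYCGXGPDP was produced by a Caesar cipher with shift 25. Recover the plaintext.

HJZDHYHQEQ

G(6): 6−25=-19≡7 → H
I(8): 8−25=-17≡9 → J
Y(24): 24−25=-1≡25 → Z
C(2): 2−25=-23≡3 → D
G(6): 6−25=-19≡7 → H
X(23): 23−25=-2≡24 → Y
G(6): 6−25=-19≡7 → H
P(15): 15−25=-10≡16 → Q
D(3): 3−25=-22≡4 → E
P(15): 15−25=-10≡16 → Q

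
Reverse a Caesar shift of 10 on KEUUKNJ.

AUKKADZ

K(10): 10−10=0 → A
E(4): 4−10=-6≡20 → U
U(20): 20−10=10 → K
U(20): 20−10=10 → K
K(10): 10−10=0 → A
N(13): 13−10=3 → D
J(9): 9−10=-1≡25 → Z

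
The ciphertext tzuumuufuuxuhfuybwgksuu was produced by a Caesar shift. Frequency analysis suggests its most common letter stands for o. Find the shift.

The most frequent ciphertext letter is u (appears 10 times).
u is position 20; o is position 14.
Shift = 6.

6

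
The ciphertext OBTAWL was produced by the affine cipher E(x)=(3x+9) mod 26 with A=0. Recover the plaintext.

TGMXNS

The inverse of 3 mod 26 is 9, since 3·9=27≡1. Apply D(y)=9·(y−9) mod 26:
O(14): 9·(14−9)=45≡19 → T
B(1): 9·(1−9)=-72≡6 → G
T(19): 9·(19−9)=90≡12 → M
A(0): 9·(0−9)=-81≡23 → X
W(22): 9·(22−9)=117≡13 → N
L(11): 9·(11−9)=18 → S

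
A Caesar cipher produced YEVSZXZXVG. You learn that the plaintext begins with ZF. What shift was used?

25

From the crib: Y(24)−Z(25)=-1≡25, so the shift is 25.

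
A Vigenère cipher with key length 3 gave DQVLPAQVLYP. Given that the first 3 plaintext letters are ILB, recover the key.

Subtract each crib letter from the matching ciphertext letter (mod 26):
D(3)−I(8)=-5≡21 → V
Q(16)−L(11)=5 → F
V(21)−B(1)=20 → U

VFU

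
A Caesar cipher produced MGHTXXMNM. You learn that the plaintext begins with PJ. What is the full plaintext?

From the crib: M(12)−P(15)=-3≡23, so the shift is 23.
Subtract 23 from each ciphertext letter:
M(12): 12−23=-11≡15 → P
G(6): 6−23=-17≡9 → J
H(7): 7−23=-16≡10 → K
T(19): 19−23=-4≡22 → W
X(23): 23−23=0 → A
X(23): 23−23=0 → A
M(12): 12−23=-11≡15 → P
N(13): 13−23=-10≡16 → Q
M(12): 12−23=-11≡15 → P

PJKWAAPQP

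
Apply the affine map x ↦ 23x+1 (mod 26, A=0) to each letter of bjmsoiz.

b(1): 23·1+1=24 → y
j(9): 23·9+1=208≡0 → a
m(12): 23·12+1=277≡17 → r
s(18): 23·18+1=415≡25 → z
o(14): 23·14+1=323≡11 → l
i(8): 23·8+1=185≡3 → d
z(25): 23·25+1=576≡4 → e

yarzlde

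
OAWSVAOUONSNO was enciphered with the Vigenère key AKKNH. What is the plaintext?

Repeat the key across the ciphertext: AKKNHAKKNHAKK
O(14)−A(0): 14 → O
A(0)−K(10): -10≡16 → Q
W(22)−K(10): 12 → M
S(18)−N(13): 5 → F
V(21)−H(7): 14 → O
A(0)−A(0): 0 → A
O(14)−K(10): 4 → E
U(20)−K(10): 10 → K
O(14)−N(13): 1 → B
N(13)−H(7): 6 → G
S(18)−A(0): 18 → S
N(13)−K(10): 3 → D
O(14)−K(10): 4 → E

OQMFOAEKBGSDE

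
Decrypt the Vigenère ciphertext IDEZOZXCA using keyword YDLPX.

Repeat the key across the ciphertext: YDLPXYDLP
I(8)−Y(24): -16≡10 → K
D(3)−D(3): 0 → A
E(4)−L(11): -7≡19 → T
Z(25)−P(15): 10 → K
O(14)−X(23): -9≡17 → R
Z(25)−Y(24): 1 → B
X(23)−D(3): 20 → U
C(2)−L(11): -9≡17 → R
A(0)−P(15): -15≡11 → L

KATKRBURL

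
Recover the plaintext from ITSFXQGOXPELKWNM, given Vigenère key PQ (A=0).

Repeat the key across the ciphertext: PQPQPQPQPQPQPQPQ
I(8)−P(15): -7≡19 → T
T(19)−Q(16): 3 → D
S(18)−P(15): 3 → D
F(5)−Q(16): -11≡15 → P
X(23)−P(15): 8 → I
Q(16)−Q(16): 0 → A
G(6)−P(15): -9≡17 → R
O(14)−Q(16): -2≡24 → Y
X(23)−P(15): 8 → I
P(15)−Q(16): -1≡25 → Z
E(4)−P(15): -11≡15 → P
L(11)−Q(16): -5≡21 → V
K(10)−P(15): -5≡21 → V
W(22)−Q(16): 6 → G
N(13)−P(15): -2≡24 → Y
M(12)−Q(16): -4≡22 → W

TDDPIARYIZPVVGYW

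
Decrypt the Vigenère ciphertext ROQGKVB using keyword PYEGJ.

Repeat the key across the ciphertext: PYEGJPY
R(17)−P(15): 2 → C
O(14)−Y(24): -10≡16 → Q
Q(16)−E(4): 12 → M
G(6)−G(6): 0 → A
K(10)−J(9): 1 → B
V(21)−P(15): 6 → G
B(1)−Y(24): -23≡3 → D

CQMABGD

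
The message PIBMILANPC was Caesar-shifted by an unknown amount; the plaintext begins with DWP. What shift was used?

12

From the crib: P(15)−D(3)=12, so the shift is 12.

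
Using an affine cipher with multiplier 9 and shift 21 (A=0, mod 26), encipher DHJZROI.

WGYMSRP

D(3): 9·3+21=48≡22 → W
H(7): 9·7+21=84≡6 → G
J(9): 9·9+21=102≡24 → Y
Z(25): 9·25+21=246≡12 → M
R(17): 9·17+21=174≡18 → S
O(14): 9·14+21=147≡17 → R
I(8): 9·8+21=93≡15 → P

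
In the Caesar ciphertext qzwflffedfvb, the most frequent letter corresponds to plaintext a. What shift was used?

The most frequent ciphertext letter is f (appears 4 times).
f is position 5; a is position 0.
Shift = 5.

5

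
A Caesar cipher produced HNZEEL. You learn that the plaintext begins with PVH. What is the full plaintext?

PVHMMT

From the crib: H(7)−P(15)=-8≡18, so the shift is 18.
Subtract 18 from each ciphertext letter:
H(7): 7−18=-11≡15 → P
N(13): 13−18=-5≡21 → V
Z(25): 25−18=7 → H
E(4): 4−18=-14≡12 → M
E(4): 4−18=-14≡12 → M
L(11): 11−18=-7≡19 → T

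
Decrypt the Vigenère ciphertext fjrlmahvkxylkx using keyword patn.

qjyyxaoivxfyvx

Repeat the key across the ciphertext: patnpatnpatnpa
f(5)−p(15): -10≡16 → q
j(9)−a(0): 9 → j
r(17)−t(19): -2≡24 → y
l(11)−n(13): -2≡24 → y
m(12)−p(15): -3≡23 → x
a(0)−a(0): 0 → a
h(7)−t(19): -12≡14 → o
v(21)−n(13): 8 → i
k(10)−p(15): -5≡21 → v
x(23)−a(0): 23 → x
y(24)−t(19): 5 → f
l(11)−n(13): -2≡24 → y
k(10)−p(15): -5≡21 → v
x(23)−a(0): 23 → x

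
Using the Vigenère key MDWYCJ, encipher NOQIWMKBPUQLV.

Repeat the key across the message: MDWYCJMDWYCJM
N(13)+M(12): 25 → Z
O(14)+D(3): 17 → R
Q(16)+W(22): 38≡12 → M
I(8)+Y(24): 32≡6 → G
W(22)+C(2): 24 → Y
M(12)+J(9): 21 → V
K(10)+M(12): 22 → W
B(1)+D(3): 4 → E
P(15)+W(22): 37≡11 → L
U(20)+Y(24): 44≡18 → S
Q(16)+C(2): 18 → S
L(11)+J(9): 20 → U
V(21)+M(12): 33≡7 → H

ZRMGYVWELSSUH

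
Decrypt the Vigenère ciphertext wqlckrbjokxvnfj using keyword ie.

omdycntfggprfbb

Repeat the key across the ciphertext: ieieieieieieiei
w(22)−i(8): 14 → o
q(16)−e(4): 12 → m
l(11)−i(8): 3 → d
c(2)−e(4): -2≡24 → y
k(10)−i(8): 2 → c
r(17)−e(4): 13 → n
b(1)−i(8): -7≡19 → t
j(9)−e(4): 5 → f
o(14)−i(8): 6 → g
k(10)−e(4): 6 → g
x(23)−i(8): 15 → p
v(21)−e(4): 17 → r
n(13)−i(8): 5 → f
f(5)−e(4): 1 → b
j(9)−i(8): 1 → b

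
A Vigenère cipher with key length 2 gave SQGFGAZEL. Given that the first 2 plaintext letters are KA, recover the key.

IQ

Subtract each crib letter from the matching ciphertext letter (mod 26):
S(18)−K(10)=8 → I
Q(16)−A(0)=16 → Q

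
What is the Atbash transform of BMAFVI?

YNZUER

B(1) → Y(24)
M(12) → N(13)
A(0) → Z(25)
F(5) → U(20)
V(21) → E(4)
I(8) → R(17)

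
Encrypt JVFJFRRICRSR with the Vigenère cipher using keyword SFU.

Repeat the key across the message: SFUSFUSFUSFU
J(9)+S(18): 27≡1 → B
V(21)+F(5): 26≡0 → A
F(5)+U(20): 25 → Z
J(9)+S(18): 27≡1 → B
F(5)+F(5): 10 → K
R(17)+U(20): 37≡11 → L
R(17)+S(18): 35≡9 → J
I(8)+F(5): 13 → N
C(2)+U(20): 22 → W
R(17)+S(18): 35≡9 → J
S(18)+F(5): 23 → X
R(17)+U(20): 37≡11 → L

BAZBKLJNWJXL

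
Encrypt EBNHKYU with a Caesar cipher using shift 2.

E(4): 4+2=6 → G
B(1): 1+2=3 → D
N(13): 13+2=15 → P
H(7): 7+2=9 → J
K(10): 10+2=12 → M
Y(24): 24+2=26≡0 → A
U(20): 20+2=22 → W

GDPJMAW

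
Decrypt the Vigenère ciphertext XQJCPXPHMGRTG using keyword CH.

Repeat the key across the ciphertext: CHCHCHCHCHCHC
X(23)−C(2): 21 → V
Q(16)−H(7): 9 → J
J(9)−C(2): 7 → H
C(2)−H(7): -5≡21 → V
P(15)−C(2): 13 → N
X(23)−H(7): 16 → Q
P(15)−C(2): 13 → N
H(7)−H(7): 0 → A
M(12)−C(2): 10 → K
G(6)−H(7): -1≡25 → Z
R(17)−C(2): 15 → P
T(19)−H(7): 12 → M
G(6)−C(2): 4 → E

VJHVNQNAKZPME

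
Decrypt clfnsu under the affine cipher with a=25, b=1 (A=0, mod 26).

The inverse of 25 mod 26 is 25, since 25·25=625≡1. Apply D(y)=25·(y−1) mod 26:
c(2): 25·(2−1)=25 → z
l(11): 25·(11−1)=250≡16 → q
f(5): 25·(5−1)=100≡22 → w
n(13): 25·(13−1)=300≡14 → o
s(18): 25·(18−1)=425≡9 → j
u(20): 25·(20−1)=475≡7 → h

zqwojh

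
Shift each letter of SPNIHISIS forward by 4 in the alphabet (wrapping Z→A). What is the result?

WTRMLMWMW

S(18): 18+4=22 → W
P(15): 15+4=19 → T
N(13): 13+4=17 → R
I(8): 8+4=12 → M
H(7): 7+4=11 → L
I(8): 8+4=12 → M
S(18): 18+4=22 → W
I(8): 8+4=12 → M
S(18): 18+4=22 → W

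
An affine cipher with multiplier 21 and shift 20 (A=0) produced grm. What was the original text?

ilm

The inverse of 21 mod 26 is 5, since 21·5=105≡1. Apply D(y)=5·(y−20) mod 26:
g(6): 5·(6−20)=-70≡8 → i
r(17): 5·(17−20)=-15≡11 → l
m(12): 5·(12−20)=-40≡12 → m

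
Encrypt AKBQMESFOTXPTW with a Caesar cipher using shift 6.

GQHWSKYLUZDVZC

A(0): 0+6=6 → G
K(10): 10+6=16 → Q
B(1): 1+6=7 → H
Q(16): 16+6=22 → W
M(12): 12+6=18 → S
E(4): 4+6=10 → K
S(18): 18+6=24 → Y
F(5): 5+6=11 → L
O(14): 14+6=20 → U
T(19): 19+6=25 → Z
X(23): 23+6=29≡3 → D
P(15): 15+6=21 → V
T(19): 19+6=25 → Z
W(22): 22+6=28≡2 → C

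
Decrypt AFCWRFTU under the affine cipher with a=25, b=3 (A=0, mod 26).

The inverse of 25 mod 26 is 25, since 25·25=625≡1. Apply D(y)=25·(y−3) mod 26:
A(0): 25·(0−3)=-75≡3 → D
F(5): 25·(5−3)=50≡24 → Y
C(2): 25·(2−3)=-25≡1 → B
W(22): 25·(22−3)=475≡7 → H
R(17): 25·(17−3)=350≡12 → M
F(5): 25·(5−3)=50≡24 → Y
T(19): 25·(19−3)=400≡10 → K
U(20): 25·(20−3)=425≡9 → J

DYBHMYKJ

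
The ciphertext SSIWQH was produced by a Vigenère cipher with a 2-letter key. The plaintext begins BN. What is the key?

RF

Subtract each crib letter from the matching ciphertext letter (mod 26):
S(18)−B(1)=17 → R
S(18)−N(13)=5 → F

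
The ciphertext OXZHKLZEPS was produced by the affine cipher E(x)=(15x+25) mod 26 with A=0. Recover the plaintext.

BMAEZGAJID

The inverse of 15 mod 26 is 7, since 15·7=105≡1. Apply D(y)=7·(y−25) mod 26:
O(14): 7·(14−25)=-77≡1 → B
X(23): 7·(23−25)=-14≡12 → M
Z(25): 7·(25−25)=0 → A
H(7): 7·(7−25)=-126≡4 → E
K(10): 7·(10−25)=-105≡25 → Z
L(11): 7·(11−25)=-98≡6 → G
Z(25): 7·(25−25)=0 → A
E(4): 7·(4−25)=-147≡9 → J
P(15): 7·(15−25)=-70≡8 → I
S(18): 7·(18−25)=-49≡3 → D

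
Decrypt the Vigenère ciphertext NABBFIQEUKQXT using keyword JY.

ECSDWKHGLMHZK

Repeat the key across the ciphertext: JYJYJYJYJYJYJ
N(13)−J(9): 4 → E
A(0)−Y(24): -24≡2 → C
B(1)−J(9): -8≡18 → S
B(1)−Y(24): -23≡3 → D
F(5)−J(9): -4≡22 → W
I(8)−Y(24): -16≡10 → K
Q(16)−J(9): 7 → H
E(4)−Y(24): -20≡6 → G
U(20)−J(9): 11 → L
K(10)−Y(24): -14≡12 → M
Q(16)−J(9): 7 → H
X(23)−Y(24): -1≡25 → Z
T(19)−J(9): 10 → K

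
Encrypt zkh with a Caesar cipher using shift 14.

z(25): 25+14=39≡13 → n
k(10): 10+14=24 → y
h(7): 7+14=21 → v

nyv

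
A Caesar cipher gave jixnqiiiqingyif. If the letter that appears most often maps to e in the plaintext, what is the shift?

4

The most frequent ciphertext letter is i (appears 6 times).
i is position 8; e is position 4.
Shift = 4.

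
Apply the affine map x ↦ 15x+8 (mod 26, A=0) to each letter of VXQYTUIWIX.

V(21): 15·21+8=323≡11 → L
X(23): 15·23+8=353≡15 → P
Q(16): 15·16+8=248≡14 → O
Y(24): 15·24+8=368≡4 → E
T(19): 15·19+8=293≡7 → H
U(20): 15·20+8=308≡22 → W
I(8): 15·8+8=128≡24 → Y
W(22): 15·22+8=338≡0 → A
I(8): 15·8+8=128≡24 → Y
X(23): 15·23+8=353≡15 → P

LPOEHWYAYP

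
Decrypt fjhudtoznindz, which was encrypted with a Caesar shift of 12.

txvirhcnbwbrn

f(5): 5−12=-7≡19 → t
j(9): 9−12=-3≡23 → x
h(7): 7−12=-5≡21 → v
u(20): 20−12=8 → i
d(3): 3−12=-9≡17 → r
t(19): 19−12=7 → h
o(14): 14−12=2 → c
z(25): 25−12=13 → n
n(13): 13−12=1 → b
i(8): 8−12=-4≡22 → w
n(13): 13−12=1 → b
d(3): 3−12=-9≡17 → r
z(25): 25−12=13 → n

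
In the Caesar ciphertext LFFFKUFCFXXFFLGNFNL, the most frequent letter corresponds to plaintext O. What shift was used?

17

The most frequent ciphertext letter is F (appears 8 times).
F is position 5; O is position 14.
Shift = -9≡17.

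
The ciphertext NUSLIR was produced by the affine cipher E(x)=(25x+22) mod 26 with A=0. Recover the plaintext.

JCELOF

The inverse of 25 mod 26 is 25, since 25·25=625≡1. Apply D(y)=25·(y−22) mod 26:
N(13): 25·(13−22)=-225≡9 → J
U(20): 25·(20−22)=-50≡2 → C
S(18): 25·(18−22)=-100≡4 → E
L(11): 25·(11−22)=-275≡11 → L
I(8): 25·(8−22)=-350≡14 → O
R(17): 25·(17−22)=-125≡5 → F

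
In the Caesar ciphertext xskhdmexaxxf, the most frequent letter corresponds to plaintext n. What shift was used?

10

The most frequent ciphertext letter is x (appears 4 times).
x is position 23; n is position 13.
Shift = 10.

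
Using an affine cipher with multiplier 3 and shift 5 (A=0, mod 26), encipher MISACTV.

PDHFLKQ

M(12): 3·12+5=41≡15 → P
I(8): 3·8+5=29≡3 → D
S(18): 3·18+5=59≡7 → H
A(0): 3·0+5=5 → F
C(2): 3·2+5=11 → L
T(19): 3·19+5=62≡10 → K
V(21): 3·21+5=68≡16 → Q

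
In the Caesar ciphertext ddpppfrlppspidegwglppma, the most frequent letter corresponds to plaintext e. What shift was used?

The most frequent ciphertext letter is p (appears 8 times).
p is position 15; e is position 4.
Shift = 11.

11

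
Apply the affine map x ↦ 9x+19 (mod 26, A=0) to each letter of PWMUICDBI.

YJXRNLUCN

P(15): 9·15+19=154≡24 → Y
W(22): 9·22+19=217≡9 → J
M(12): 9·12+19=127≡23 → X
U(20): 9·20+19=199≡17 → R
I(8): 9·8+19=91≡13 → N
C(2): 9·2+19=37≡11 → L
D(3): 9·3+19=46≡20 → U
B(1): 9·1+19=28≡2 → C
I(8): 9·8+19=91≡13 → N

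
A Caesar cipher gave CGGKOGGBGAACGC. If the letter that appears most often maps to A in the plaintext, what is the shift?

6

The most frequent ciphertext letter is G (appears 6 times).
G is position 6; A is position 0.
Shift = 6.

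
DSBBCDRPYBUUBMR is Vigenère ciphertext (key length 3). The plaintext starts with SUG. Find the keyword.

LYV

Subtract each crib letter from the matching ciphertext letter (mod 26):
D(3)−S(18)=-15≡11 → L
S(18)−U(20)=-2≡24 → Y
B(1)−G(6)=-5≡21 → V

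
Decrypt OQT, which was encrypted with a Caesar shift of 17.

O(14): 14−17=-3≡23 → X
Q(16): 16−17=-1≡25 → Z
T(19): 19−17=2 → C

XZC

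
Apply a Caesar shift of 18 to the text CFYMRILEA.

UXQEJADWS

C(2): 2+18=20 → U
F(5): 5+18=23 → X
Y(24): 24+18=42≡16 → Q
M(12): 12+18=30≡4 → E
R(17): 17+18=35≡9 → J
I(8): 8+18=26≡0 → A
L(11): 11+18=29≡3 → D
E(4): 4+18=22 → W
A(0): 0+18=18 → S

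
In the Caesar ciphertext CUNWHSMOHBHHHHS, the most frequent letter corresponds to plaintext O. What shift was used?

19

The most frequent ciphertext letter is H (appears 6 times).
H is position 7; O is position 14.
Shift = -7≡19.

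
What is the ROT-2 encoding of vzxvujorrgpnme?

xbzxwlqttirpog

v(21): 21+2=23 → x
z(25): 25+2=27≡1 → b
x(23): 23+2=25 → z
v(21): 21+2=23 → x
u(20): 20+2=22 → w
j(9): 9+2=11 → l
o(14): 14+2=16 → q
r(17): 17+2=19 → t
r(17): 17+2=19 → t
g(6): 6+2=8 → i
p(15): 15+2=17 → r
n(13): 13+2=15 → p
m(12): 12+2=14 → o
e(4): 4+2=6 → g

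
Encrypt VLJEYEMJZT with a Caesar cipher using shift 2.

V(21): 21+2=23 → X
L(11): 11+2=13 → N
J(9): 9+2=11 → L
E(4): 4+2=6 → G
Y(24): 24+2=26≡0 → A
E(4): 4+2=6 → G
M(12): 12+2=14 → O
J(9): 9+2=11 → L
Z(25): 25+2=27≡1 → B
T(19): 19+2=21 → V

XNLGAGOLBV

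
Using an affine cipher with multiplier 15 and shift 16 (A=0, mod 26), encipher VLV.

V(21): 15·21+16=331≡19 → T
L(11): 15·11+16=181≡25 → Z
V(21): 15·21+16=331≡19 → T

TZT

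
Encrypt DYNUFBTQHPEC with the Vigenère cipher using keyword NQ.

Repeat the key across the message: NQNQNQNQNQNQ
D(3)+N(13): 16 → Q
Y(24)+Q(16): 40≡14 → O
N(13)+N(13): 26≡0 → A
U(20)+Q(16): 36≡10 → K
F(5)+N(13): 18 → S
B(1)+Q(16): 17 → R
T(19)+N(13): 32≡6 → G
Q(16)+Q(16): 32≡6 → G
H(7)+N(13): 20 → U
P(15)+Q(16): 31≡5 → F
E(4)+N(13): 17 → R
C(2)+Q(16): 18 → S

QOAKSRGGUFRS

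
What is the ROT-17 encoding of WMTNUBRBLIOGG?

NDKELSISCZFXX

W(22): 22+17=39≡13 → N
M(12): 12+17=29≡3 → D
T(19): 19+17=36≡10 → K
N(13): 13+17=30≡4 → E
U(20): 20+17=37≡11 → L
B(1): 1+17=18 → S
R(17): 17+17=34≡8 → I
B(1): 1+17=18 → S
L(11): 11+17=28≡2 → C
I(8): 8+17=25 → Z
O(14): 14+17=31≡5 → F
G(6): 6+17=23 → X
G(6): 6+17=23 → X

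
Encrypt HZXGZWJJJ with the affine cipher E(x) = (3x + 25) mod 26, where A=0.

UWQRWNAAA

H(7): 3·7+25=46≡20 → U
Z(25): 3·25+25=100≡22 → W
X(23): 3·23+25=94≡16 → Q
G(6): 3·6+25=43≡17 → R
Z(25): 3·25+25=100≡22 → W
W(22): 3·22+25=91≡13 → N
J(9): 3·9+25=52≡0 → A
J(9): 3·9+25=52≡0 → A
J(9): 3·9+25=52≡0 → A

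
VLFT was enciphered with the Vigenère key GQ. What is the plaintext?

Repeat the key across the ciphertext: GQGQ
V(21)−G(6): 15 → P
L(11)−Q(16): -5≡21 → V
F(5)−G(6): -1≡25 → Z
T(19)−Q(16): 3 → D

PVZD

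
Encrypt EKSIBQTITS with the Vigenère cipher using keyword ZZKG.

DJCOAPDOSR

Repeat the key across the message: ZZKGZZKGZZ
E(4)+Z(25): 29≡3 → D
K(10)+Z(25): 35≡9 → J
S(18)+K(10): 28≡2 → C
I(8)+G(6): 14 → O
B(1)+Z(25): 26≡0 → A
Q(16)+Z(25): 41≡15 → P
T(19)+K(10): 29≡3 → D
I(8)+G(6): 14 → O
T(19)+Z(25): 44≡18 → S
S(18)+Z(25): 43≡17 → R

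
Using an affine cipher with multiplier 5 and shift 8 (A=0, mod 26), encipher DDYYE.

D(3): 5·3+8=23 → X
D(3): 5·3+8=23 → X
Y(24): 5·24+8=128≡24 → Y
Y(24): 5·24+8=128≡24 → Y
E(4): 5·4+8=28≡2 → C

XXYYC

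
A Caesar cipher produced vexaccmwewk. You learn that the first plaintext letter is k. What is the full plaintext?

From the crib: v(21)−k(10)=11, so the shift is 11.
Subtract 11 from each ciphertext letter:
v(21): 21−11=10 → k
e(4): 4−11=-7≡19 → t
x(23): 23−11=12 → m
a(0): 0−11=-11≡15 → p
c(2): 2−11=-9≡17 → r
c(2): 2−11=-9≡17 → r
m(12): 12−11=1 → b
w(22): 22−11=11 → l
e(4): 4−11=-7≡19 → t
w(22): 22−11=11 → l
k(10): 10−11=-1≡25 → z

ktmprrbltlz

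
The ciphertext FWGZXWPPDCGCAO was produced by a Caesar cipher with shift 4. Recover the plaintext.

F(5): 5−4=1 → B
W(22): 22−4=18 → S
G(6): 6−4=2 → C
Z(25): 25−4=21 → V
X(23): 23−4=19 → T
W(22): 22−4=18 → S
P(15): 15−4=11 → L
P(15): 15−4=11 → L
D(3): 3−4=-1≡25 → Z
C(2): 2−4=-2≡24 → Y
G(6): 6−4=2 → C
C(2): 2−4=-2≡24 → Y
A(0): 0−4=-4≡22 → W
O(14): 14−4=10 → K

BSCVTSLLZYCYWK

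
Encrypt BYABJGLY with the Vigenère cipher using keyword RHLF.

SFLGANWD

Repeat the key across the message: RHLFRHLF
B(1)+R(17): 18 → S
Y(24)+H(7): 31≡5 → F
A(0)+L(11): 11 → L
B(1)+F(5): 6 → G
J(9)+R(17): 26≡0 → A
G(6)+H(7): 13 → N
L(11)+L(11): 22 → W
Y(24)+F(5): 29≡3 → D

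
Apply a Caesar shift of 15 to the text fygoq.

f(5): 5+15=20 → u
y(24): 24+15=39≡13 → n
g(6): 6+15=21 → v
o(14): 14+15=29≡3 → d
q(16): 16+15=31≡5 → f

unvdf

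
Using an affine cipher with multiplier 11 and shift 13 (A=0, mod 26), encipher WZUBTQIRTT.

VCZYOHXSOO

W(22): 11·22+13=255≡21 → V
Z(25): 11·25+13=288≡2 → C
U(20): 11·20+13=233≡25 → Z
B(1): 11·1+13=24 → Y
T(19): 11·19+13=222≡14 → O
Q(16): 11·16+13=189≡7 → H
I(8): 11·8+13=101≡23 → X
R(17): 11·17+13=200≡18 → S
T(19): 11·19+13=222≡14 → O
T(19): 11·19+13=222≡14 → O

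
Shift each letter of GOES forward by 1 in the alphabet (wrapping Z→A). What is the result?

G(6): 6+1=7 → H
O(14): 14+1=15 → P
E(4): 4+1=5 → F
S(18): 18+1=19 → T

HPFT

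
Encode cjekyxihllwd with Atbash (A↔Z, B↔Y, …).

c(2) → x(23)
j(9) → q(16)
e(4) → v(21)
k(10) → p(15)
y(24) → b(1)
x(23) → c(2)
i(8) → r(17)
h(7) → s(18)
l(11) → o(14)
l(11) → o(14)
w(22) → d(3)
d(3) → w(22)

xqvpbcrsoodw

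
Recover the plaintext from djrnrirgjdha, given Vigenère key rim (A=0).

Repeat the key across the ciphertext: rimrimrimrim
d(3)−r(17): -14≡12 → m
j(9)−i(8): 1 → b
r(17)−m(12): 5 → f
n(13)−r(17): -4≡22 → w
r(17)−i(8): 9 → j
i(8)−m(12): -4≡22 → w
r(17)−r(17): 0 → a
g(6)−i(8): -2≡24 → y
j(9)−m(12): -3≡23 → x
d(3)−r(17): -14≡12 → m
h(7)−i(8): -1≡25 → z
a(0)−m(12): -12≡14 → o

mbfwjwayxmzo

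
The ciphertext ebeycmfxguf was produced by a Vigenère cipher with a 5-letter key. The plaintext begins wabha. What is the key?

Subtract each crib letter from the matching ciphertext letter (mod 26):
e(4)−w(22)=-18≡8 → i
b(1)−a(0)=1 → b
e(4)−b(1)=3 → d
y(24)−h(7)=17 → r
c(2)−a(0)=2 → c

ibdrc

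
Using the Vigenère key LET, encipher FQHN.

Repeat the key across the message: LETL
F(5)+L(11): 16 → Q
Q(16)+E(4): 20 → U
H(7)+T(19): 26≡0 → A
N(13)+L(11): 24 → Y

QUAY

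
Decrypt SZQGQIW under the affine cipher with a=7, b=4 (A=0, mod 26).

The inverse of 7 mod 26 is 15, since 7·15=105≡1. Apply D(y)=15·(y−4) mod 26:
S(18): 15·(18−4)=210≡2 → C
Z(25): 15·(25−4)=315≡3 → D
Q(16): 15·(16−4)=180≡24 → Y
G(6): 15·(6−4)=30≡4 → E
Q(16): 15·(16−4)=180≡24 → Y
I(8): 15·(8−4)=60≡8 → I
W(22): 15·(22−4)=270≡10 → K

CDYEYIK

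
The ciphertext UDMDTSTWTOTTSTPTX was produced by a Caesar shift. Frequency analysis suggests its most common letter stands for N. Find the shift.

The most frequent ciphertext letter is T (appears 7 times).
T is position 19; N is position 13.
Shift = 6.

6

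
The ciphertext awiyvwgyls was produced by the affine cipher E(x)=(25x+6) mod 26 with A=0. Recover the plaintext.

gkyilkaivo

The inverse of 25 mod 26 is 25, since 25·25=625≡1. Apply D(y)=25·(y−6) mod 26:
a(0): 25·(0−6)=-150≡6 → g
w(22): 25·(22−6)=400≡10 → k
i(8): 25·(8−6)=50≡24 → y
y(24): 25·(24−6)=450≡8 → i
v(21): 25·(21−6)=375≡11 → l
w(22): 25·(22−6)=400≡10 → k
g(6): 25·(6−6)=0 → a
y(24): 25·(24−6)=450≡8 → i
l(11): 25·(11−6)=125≡21 → v
s(18): 25·(18−6)=300≡14 → o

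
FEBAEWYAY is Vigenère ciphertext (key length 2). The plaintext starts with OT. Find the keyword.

RL

Subtract each crib letter from the matching ciphertext letter (mod 26):
F(5)−O(14)=-9≡17 → R
E(4)−T(19)=-15≡11 → L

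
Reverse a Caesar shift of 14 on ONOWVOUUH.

AZAIHAGGT

O(14): 14−14=0 → A
N(13): 13−14=-1≡25 → Z
O(14): 14−14=0 → A
W(22): 22−14=8 → I
V(21): 21−14=7 → H
O(14): 14−14=0 → A
U(20): 20−14=6 → G
U(20): 20−14=6 → G
H(7): 7−14=-7≡19 → T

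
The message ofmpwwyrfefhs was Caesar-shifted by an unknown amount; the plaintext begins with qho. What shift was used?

24

From the crib: o(14)−q(16)=-2≡24, so the shift is 24.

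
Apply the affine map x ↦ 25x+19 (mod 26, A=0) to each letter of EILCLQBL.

E(4): 25·4+19=119≡15 → P
I(8): 25·8+19=219≡11 → L
L(11): 25·11+19=294≡8 → I
C(2): 25·2+19=69≡17 → R
L(11): 25·11+19=294≡8 → I
Q(16): 25·16+19=419≡3 → D
B(1): 25·1+19=44≡18 → S
L(11): 25·11+19=294≡8 → I

PLIRIDSI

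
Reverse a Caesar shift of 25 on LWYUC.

L(11): 11−25=-14≡12 → M
W(22): 22−25=-3≡23 → X
Y(24): 24−25=-1≡25 → Z
U(20): 20−25=-5≡21 → V
C(2): 2−25=-23≡3 → D

MXZVD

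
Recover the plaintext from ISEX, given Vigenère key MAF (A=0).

Repeat the key across the ciphertext: MAFM
I(8)−M(12): -4≡22 → W
S(18)−A(0): 18 → S
E(4)−F(5): -1≡25 → Z
X(23)−M(12): 11 → L

WSZL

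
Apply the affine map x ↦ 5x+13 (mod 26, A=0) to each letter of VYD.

V(21): 5·21+13=118≡14 → O
Y(24): 5·24+13=133≡3 → D
D(3): 5·3+13=28≡2 → C

ODC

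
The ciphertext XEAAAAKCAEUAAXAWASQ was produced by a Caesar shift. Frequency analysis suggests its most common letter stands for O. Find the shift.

12

The most frequent ciphertext letter is A (appears 9 times).
A is position 0; O is position 14.
Shift = -14≡12.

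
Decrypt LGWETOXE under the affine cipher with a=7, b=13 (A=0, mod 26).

The inverse of 7 mod 26 is 15, since 7·15=105≡1. Apply D(y)=15·(y−13) mod 26:
L(11): 15·(11−13)=-30≡22 → W
G(6): 15·(6−13)=-105≡25 → Z
W(22): 15·(22−13)=135≡5 → F
E(4): 15·(4−13)=-135≡21 → V
T(19): 15·(19−13)=90≡12 → M
O(14): 15·(14−13)=15 → P
X(23): 15·(23−13)=150≡20 → U
E(4): 15·(4−13)=-135≡21 → V

WZFVMPUV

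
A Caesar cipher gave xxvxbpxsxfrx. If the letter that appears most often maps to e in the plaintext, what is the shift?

19

The most frequent ciphertext letter is x (appears 6 times).
x is position 23; e is position 4.
Shift = 19.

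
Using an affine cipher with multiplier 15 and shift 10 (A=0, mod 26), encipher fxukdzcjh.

hryedvopl

f(5): 15·5+10=85≡7 → h
x(23): 15·23+10=355≡17 → r
u(20): 15·20+10=310≡24 → y
k(10): 15·10+10=160≡4 → e
d(3): 15·3+10=55≡3 → d
z(25): 15·25+10=385≡21 → v
c(2): 15·2+10=40≡14 → o
j(9): 15·9+10=145≡15 → p
h(7): 15·7+10=115≡11 → l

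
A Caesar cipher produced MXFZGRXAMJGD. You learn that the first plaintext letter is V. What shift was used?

17

From the crib: M(12)−V(21)=-9≡17, so the shift is 17.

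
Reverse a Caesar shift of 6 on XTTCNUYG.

X(23): 23−6=17 → R
T(19): 19−6=13 → N
T(19): 19−6=13 → N
C(2): 2−6=-4≡22 → W
N(13): 13−6=7 → H
U(20): 20−6=14 → O
Y(24): 24−6=18 → S
G(6): 6−6=0 → A

RNNWHOSA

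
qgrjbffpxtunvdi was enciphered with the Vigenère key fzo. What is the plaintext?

Repeat the key across the ciphertext: fzofzofzofzofzo
q(16)−f(5): 11 → l
g(6)−z(25): -19≡7 → h
r(17)−o(14): 3 → d
j(9)−f(5): 4 → e
b(1)−z(25): -24≡2 → c
f(5)−o(14): -9≡17 → r
f(5)−f(5): 0 → a
p(15)−z(25): -10≡16 → q
x(23)−o(14): 9 → j
t(19)−f(5): 14 → o
u(20)−z(25): -5≡21 → v
n(13)−o(14): -1≡25 → z
v(21)−f(5): 16 → q
d(3)−z(25): -22≡4 → e
i(8)−o(14): -6≡20 → u

lhdecraqjovzqeu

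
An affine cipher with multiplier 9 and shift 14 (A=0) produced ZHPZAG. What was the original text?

The inverse of 9 mod 26 is 3, since 9·3=27≡1. Apply D(y)=3·(y−14) mod 26:
Z(25): 3·(25−14)=33≡7 → H
H(7): 3·(7−14)=-21≡5 → F
P(15): 3·(15−14)=3 → D
Z(25): 3·(25−14)=33≡7 → H
A(0): 3·(0−14)=-42≡10 → K
G(6): 3·(6−14)=-24≡2 → C

HFDHKC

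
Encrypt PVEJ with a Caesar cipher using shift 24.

NTCH

P(15): 15+24=39≡13 → N
V(21): 21+24=45≡19 → T
E(4): 4+24=28≡2 → C
J(9): 9+24=33≡7 → H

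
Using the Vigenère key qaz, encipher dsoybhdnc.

Repeat the key across the message: qazqazqaz
d(3)+q(16): 19 → t
s(18)+a(0): 18 → s
o(14)+z(25): 39≡13 → n
y(24)+q(16): 40≡14 → o
b(1)+a(0): 1 → b
h(7)+z(25): 32≡6 → g
d(3)+q(16): 19 → t
n(13)+a(0): 13 → n
c(2)+z(25): 27≡1 → b

tsnobgtnb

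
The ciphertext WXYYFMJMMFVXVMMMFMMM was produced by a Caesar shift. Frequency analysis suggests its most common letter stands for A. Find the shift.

12

The most frequent ciphertext letter is M (appears 9 times).
M is position 12; A is position 0.
Shift = 12.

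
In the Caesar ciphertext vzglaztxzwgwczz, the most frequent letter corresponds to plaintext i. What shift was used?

The most frequent ciphertext letter is z (appears 5 times).
z is position 25; i is position 8.
Shift = 17.

17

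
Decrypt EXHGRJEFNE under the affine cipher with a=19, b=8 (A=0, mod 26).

IJPEVLITDI

The inverse of 19 mod 26 is 11, since 19·11=209≡1. Apply D(y)=11·(y−8) mod 26:
E(4): 11·(4−8)=-44≡8 → I
X(23): 11·(23−8)=165≡9 → J
H(7): 11·(7−8)=-11≡15 → P
G(6): 11·(6−8)=-22≡4 → E
R(17): 11·(17−8)=99≡21 → V
J(9): 11·(9−8)=11 → L
E(4): 11·(4−8)=-44≡8 → I
F(5): 11·(5−8)=-33≡19 → T
N(13): 11·(13−8)=55≡3 → D
E(4): 11·(4−8)=-44≡8 → I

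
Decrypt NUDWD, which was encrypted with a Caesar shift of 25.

OVEXE

N(13): 13−25=-12≡14 → O
U(20): 20−25=-5≡21 → V
D(3): 3−25=-22≡4 → E
W(22): 22−25=-3≡23 → X
D(3): 3−25=-22≡4 → E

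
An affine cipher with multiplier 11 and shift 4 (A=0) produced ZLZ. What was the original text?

JDJ

The inverse of 11 mod 26 is 19, since 11·19=209≡1. Apply D(y)=19·(y−4) mod 26:
Z(25): 19·(25−4)=399≡9 → J
L(11): 19·(11−4)=133≡3 → D
Z(25): 19·(25−4)=399≡9 → J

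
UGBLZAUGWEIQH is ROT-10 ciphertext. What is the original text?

U(20): 20−10=10 → K
G(6): 6−10=-4≡22 → W
B(1): 1−10=-9≡17 → R
L(11): 11−10=1 → B
Z(25): 25−10=15 → P
A(0): 0−10=-10≡16 → Q
U(20): 20−10=10 → K
G(6): 6−10=-4≡22 → W
W(22): 22−10=12 → M
E(4): 4−10=-6≡20 → U
I(8): 8−10=-2≡24 → Y
Q(16): 16−10=6 → G
H(7): 7−10=-3≡23 → X

KWRBPQKWMUYGX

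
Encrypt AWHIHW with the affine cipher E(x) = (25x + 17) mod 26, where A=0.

RVKJKV

A(0): 25·0+17=17 → R
W(22): 25·22+17=567≡21 → V
H(7): 25·7+17=192≡10 → K
I(8): 25·8+17=217≡9 → J
H(7): 25·7+17=192≡10 → K
W(22): 25·22+17=567≡21 → V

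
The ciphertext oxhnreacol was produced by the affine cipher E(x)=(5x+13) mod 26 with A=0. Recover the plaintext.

The inverse of 5 mod 26 is 21, since 5·21=105≡1. Apply D(y)=21·(y−13) mod 26:
o(14): 21·(14−13)=21 → v
x(23): 21·(23−13)=210≡2 → c
h(7): 21·(7−13)=-126≡4 → e
n(13): 21·(13−13)=0 → a
r(17): 21·(17−13)=84≡6 → g
e(4): 21·(4−13)=-189≡19 → t
a(0): 21·(0−13)=-273≡13 → n
c(2): 21·(2−13)=-231≡3 → d
o(14): 21·(14−13)=21 → v
l(11): 21·(11−13)=-42≡10 → k

vceagtndvk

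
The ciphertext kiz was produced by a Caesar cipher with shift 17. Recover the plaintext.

k(10): 10−17=-7≡19 → t
i(8): 8−17=-9≡17 → r
z(25): 25−17=8 → i

tri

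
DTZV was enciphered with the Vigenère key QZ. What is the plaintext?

NUJW

Repeat the key across the ciphertext: QZQZ
D(3)−Q(16): -13≡13 → N
T(19)−Z(25): -6≡20 → U
Z(25)−Q(16): 9 → J
V(21)−Z(25): -4≡22 → W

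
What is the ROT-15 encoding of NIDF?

CXSU

N(13): 13+15=28≡2 → C
I(8): 8+15=23 → X
D(3): 3+15=18 → S
F(5): 5+15=20 → U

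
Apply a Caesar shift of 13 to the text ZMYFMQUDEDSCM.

MZLSZDHQRQFPZ

Z(25): 25+13=38≡12 → M
M(12): 12+13=25 → Z
Y(24): 24+13=37≡11 → L
F(5): 5+13=18 → S
M(12): 12+13=25 → Z
Q(16): 16+13=29≡3 → D
U(20): 20+13=33≡7 → H
D(3): 3+13=16 → Q
E(4): 4+13=17 → R
D(3): 3+13=16 → Q
S(18): 18+13=31≡5 → F
C(2): 2+13=15 → P
M(12): 12+13=25 → Z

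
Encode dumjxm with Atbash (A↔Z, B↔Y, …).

wfnqcn

d(3) → w(22)
u(20) → f(5)
m(12) → n(13)
j(9) → q(16)
x(23) → c(2)
m(12) → n(13)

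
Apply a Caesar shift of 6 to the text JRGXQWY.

PXMDWCE

J(9): 9+6=15 → P
R(17): 17+6=23 → X
G(6): 6+6=12 → M
X(23): 23+6=29≡3 → D
Q(16): 16+6=22 → W
W(22): 22+6=28≡2 → C
Y(24): 24+6=30≡4 → E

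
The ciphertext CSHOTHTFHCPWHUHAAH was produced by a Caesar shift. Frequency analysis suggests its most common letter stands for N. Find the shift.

20

The most frequent ciphertext letter is H (appears 6 times).
H is position 7; N is position 13.
Shift = -6≡20.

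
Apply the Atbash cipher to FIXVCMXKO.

URCEXNCPL

F(5) → U(20)
I(8) → R(17)
X(23) → C(2)
V(21) → E(4)
C(2) → X(23)
M(12) → N(13)
X(23) → C(2)
K(10) → P(15)
O(14) → L(11)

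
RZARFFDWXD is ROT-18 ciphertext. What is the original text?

ZHIZNNLEFL

R(17): 17−18=-1≡25 → Z
Z(25): 25−18=7 → H
A(0): 0−18=-18≡8 → I
R(17): 17−18=-1≡25 → Z
F(5): 5−18=-13≡13 → N
F(5): 5−18=-13≡13 → N
D(3): 3−18=-15≡11 → L
W(22): 22−18=4 → E
X(23): 23−18=5 → F
D(3): 3−18=-15≡11 → L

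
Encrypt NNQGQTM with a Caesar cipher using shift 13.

N(13): 13+13=26≡0 → A
N(13): 13+13=26≡0 → A
Q(16): 16+13=29≡3 → D
G(6): 6+13=19 → T
Q(16): 16+13=29≡3 → D
T(19): 19+13=32≡6 → G
M(12): 12+13=25 → Z

AADTDGZ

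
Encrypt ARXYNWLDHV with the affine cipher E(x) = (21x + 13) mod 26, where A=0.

NGCXAHKYEM

A(0): 21·0+13=13 → N
R(17): 21·17+13=370≡6 → G
X(23): 21·23+13=496≡2 → C
Y(24): 21·24+13=517≡23 → X
N(13): 21·13+13=286≡0 → A
W(22): 21·22+13=475≡7 → H
L(11): 21·11+13=244≡10 → K
D(3): 21·3+13=76≡24 → Y
H(7): 21·7+13=160≡4 → E
V(21): 21·21+13=454≡12 → M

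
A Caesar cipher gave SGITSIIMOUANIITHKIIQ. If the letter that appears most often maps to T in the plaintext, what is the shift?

15

The most frequent ciphertext letter is I (appears 7 times).
I is position 8; T is position 19.
Shift = -11≡15.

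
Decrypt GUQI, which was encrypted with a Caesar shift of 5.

G(6): 6−5=1 → B
U(20): 20−5=15 → P
Q(16): 16−5=11 → L
I(8): 8−5=3 → D

BPLD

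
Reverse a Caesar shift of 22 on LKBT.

L(11): 11−22=-11≡15 → P
K(10): 10−22=-12≡14 → O
B(1): 1−22=-21≡5 → F
T(19): 19−22=-3≡23 → X

POFX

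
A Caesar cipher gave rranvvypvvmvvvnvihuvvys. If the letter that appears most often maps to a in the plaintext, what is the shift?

21

The most frequent ciphertext letter is v (appears 10 times).
v is position 21; a is position 0.
Shift = 21.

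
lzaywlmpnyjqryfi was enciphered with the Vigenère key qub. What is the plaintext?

Repeat the key across the ciphertext: qubqubqubqubqubq
l(11)−q(16): -5≡21 → v
z(25)−u(20): 5 → f
a(0)−b(1): -1≡25 → z
y(24)−q(16): 8 → i
w(22)−u(20): 2 → c
l(11)−b(1): 10 → k
m(12)−q(16): -4≡22 → w
p(15)−u(20): -5≡21 → v
n(13)−b(1): 12 → m
y(24)−q(16): 8 → i
j(9)−u(20): -11≡15 → p
q(16)−b(1): 15 → p
r(17)−q(16): 1 → b
y(24)−u(20): 4 → e
f(5)−b(1): 4 → e
i(8)−q(16): -8≡18 → s

vfzickwvmippbees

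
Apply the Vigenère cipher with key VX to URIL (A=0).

PODI

Repeat the key across the message: VXVX
U(20)+V(21): 41≡15 → P
R(17)+X(23): 40≡14 → O
I(8)+V(21): 29≡3 → D
L(11)+X(23): 34≡8 → I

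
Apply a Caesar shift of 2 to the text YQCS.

Y(24): 24+2=26≡0 → A
Q(16): 16+2=18 → S
C(2): 2+2=4 → E
S(18): 18+2=20 → U

ASEU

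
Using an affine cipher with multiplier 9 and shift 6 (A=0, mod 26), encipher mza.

kxg

m(12): 9·12+6=114≡10 → k
z(25): 9·25+6=231≡23 → x
a(0): 9·0+6=6 → g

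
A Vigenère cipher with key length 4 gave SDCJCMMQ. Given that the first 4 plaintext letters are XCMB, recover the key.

VBQI

Subtract each crib letter from the matching ciphertext letter (mod 26):
S(18)−X(23)=-5≡21 → V
D(3)−C(2)=1 → B
C(2)−M(12)=-10≡16 → Q
J(9)−B(1)=8 → I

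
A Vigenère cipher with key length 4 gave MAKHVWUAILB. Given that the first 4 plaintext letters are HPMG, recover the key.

FLYB

Subtract each crib letter from the matching ciphertext letter (mod 26):
M(12)−H(7)=5 → F
A(0)−P(15)=-15≡11 → L
K(10)−M(12)=-2≡24 → Y
H(7)−G(6)=1 → B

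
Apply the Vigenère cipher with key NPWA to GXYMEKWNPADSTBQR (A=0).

TMUMRZSNCPZSGQMR

Repeat the key across the message: NPWANPWANPWANPWA
G(6)+N(13): 19 → T
X(23)+P(15): 38≡12 → M
Y(24)+W(22): 46≡20 → U
M(12)+A(0): 12 → M
E(4)+N(13): 17 → R
K(10)+P(15): 25 → Z
W(22)+W(22): 44≡18 → S
N(13)+A(0): 13 → N
P(15)+N(13): 28≡2 → C
A(0)+P(15): 15 → P
D(3)+W(22): 25 → Z
S(18)+A(0): 18 → S
T(19)+N(13): 32≡6 → G
B(1)+P(15): 16 → Q
Q(16)+W(22): 38≡12 → M
R(17)+A(0): 17 → R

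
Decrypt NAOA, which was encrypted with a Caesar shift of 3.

KXLX

N(13): 13−3=10 → K
A(0): 0−3=-3≡23 → X
O(14): 14−3=11 → L
A(0): 0−3=-3≡23 → X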